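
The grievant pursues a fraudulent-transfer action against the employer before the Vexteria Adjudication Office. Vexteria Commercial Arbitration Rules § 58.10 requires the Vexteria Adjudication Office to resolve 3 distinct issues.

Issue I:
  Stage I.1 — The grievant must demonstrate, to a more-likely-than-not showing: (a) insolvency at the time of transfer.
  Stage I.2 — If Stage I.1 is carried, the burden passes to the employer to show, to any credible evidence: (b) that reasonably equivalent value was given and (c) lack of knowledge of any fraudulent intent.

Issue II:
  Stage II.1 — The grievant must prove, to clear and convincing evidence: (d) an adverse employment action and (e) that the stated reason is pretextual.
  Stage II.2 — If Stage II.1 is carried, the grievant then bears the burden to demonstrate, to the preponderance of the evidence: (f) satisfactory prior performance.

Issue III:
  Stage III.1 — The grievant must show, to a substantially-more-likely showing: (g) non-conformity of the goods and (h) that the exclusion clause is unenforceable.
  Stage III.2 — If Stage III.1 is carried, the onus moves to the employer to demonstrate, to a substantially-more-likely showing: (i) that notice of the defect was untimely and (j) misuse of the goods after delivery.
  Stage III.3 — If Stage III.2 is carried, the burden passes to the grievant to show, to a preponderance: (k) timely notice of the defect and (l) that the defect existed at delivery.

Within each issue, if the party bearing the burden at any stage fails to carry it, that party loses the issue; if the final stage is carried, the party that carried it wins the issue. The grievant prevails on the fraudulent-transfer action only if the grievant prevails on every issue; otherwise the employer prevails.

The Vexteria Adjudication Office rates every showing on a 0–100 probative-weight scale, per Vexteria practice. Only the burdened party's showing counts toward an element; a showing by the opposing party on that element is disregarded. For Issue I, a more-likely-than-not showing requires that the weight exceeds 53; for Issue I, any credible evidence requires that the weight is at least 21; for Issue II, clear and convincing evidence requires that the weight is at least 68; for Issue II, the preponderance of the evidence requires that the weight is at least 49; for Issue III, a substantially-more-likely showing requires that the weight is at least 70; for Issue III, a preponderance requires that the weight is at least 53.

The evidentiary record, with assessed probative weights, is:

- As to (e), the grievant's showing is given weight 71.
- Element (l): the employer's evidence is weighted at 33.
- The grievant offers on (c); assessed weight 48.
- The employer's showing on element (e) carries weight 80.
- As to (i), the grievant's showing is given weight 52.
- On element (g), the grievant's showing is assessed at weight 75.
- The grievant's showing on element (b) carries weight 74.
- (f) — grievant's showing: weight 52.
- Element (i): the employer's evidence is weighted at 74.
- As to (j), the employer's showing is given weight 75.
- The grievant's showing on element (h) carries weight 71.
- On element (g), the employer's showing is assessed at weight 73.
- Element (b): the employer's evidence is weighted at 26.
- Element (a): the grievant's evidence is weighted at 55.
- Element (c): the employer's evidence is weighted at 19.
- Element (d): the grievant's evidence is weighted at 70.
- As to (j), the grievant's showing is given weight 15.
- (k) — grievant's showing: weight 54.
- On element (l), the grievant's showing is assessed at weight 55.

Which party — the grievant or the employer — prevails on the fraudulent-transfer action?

— Issue I —
Stage I.1 (grievant, a more-likely-than-not showing, weight exceeds 53): (a) 55 > 53 — meets.
  The grievant carries Stage I.1; the employer now bears the burden.
Stage I.2 (employer, any credible evidence, weight is at least 21): (b) 26 (grievant's 74 disregarded) ≥ 21 — meets; (c) 19 (grievant's 48 disregarded) < 21 — fails.
  Stage I.2 not carried; the employer fails its burden.
The analysis ends at Stage I.2; the grievant prevails on this issue.
— Issue II —
At Stage II.1 the grievant must meet clear and convincing evidence (weight is at least 68): on (d) the weight is 70, which does reach 68, so (d) meets the standard; on (e) the weight is 71 (the employer's 80 is given no effect), ≥ 68, so (e) meets the standard.
  Stage II.1 carried; the burden remains with the grievant.
At Stage II.2 the grievant must meet the preponderance of the evidence (weight is at least 49): on (f) the weight is 52, which does reach 49, so (f) meets the standard.
  The grievant carries the last stage.
With every stage satisfied, the grievant prevails on this issue.
— Issue III —
At Stage III.1 the grievant must meet a substantially-more-likely showing (weight is at least 70): on (g) the weight is 75 (the employer's 73 is given no effect), which does reach 70, so (g) meets the standard; on (h) the weight is 71, ≥ 70, so (h) meets the standard.
  All elements met. The burden passes to the employer.
At Stage III.2 the employer must meet a substantially-more-likely showing (weight is at least 70): on (i) the weight is 74 (the grievant's 52 is given no effect), which does reach 70, so (i) meets the standard; on (j) the weight is 75 (the grievant's 15 is given no effect), ≥ 70, so (j) meets the standard.
  Stage III.2 carried; the burden shifts to the grievant.
At Stage III.3 the grievant must meet a preponderance (weight is at least 53): on (k) the weight is 54, which does reach 53, so (k) meets the standard; on (l) the weight is 55 (the employer's 33 is given no effect), which does reach 53, so (l) meets the standard.
  The grievant carries the last stage.
All stages carried — the grievant prevails on this issue.
Per-issue: Issue I → grievant; Issue II → grievant; Issue III → grievant. The grievant must prevail on every issue; overall, the grievant prevails.

grievant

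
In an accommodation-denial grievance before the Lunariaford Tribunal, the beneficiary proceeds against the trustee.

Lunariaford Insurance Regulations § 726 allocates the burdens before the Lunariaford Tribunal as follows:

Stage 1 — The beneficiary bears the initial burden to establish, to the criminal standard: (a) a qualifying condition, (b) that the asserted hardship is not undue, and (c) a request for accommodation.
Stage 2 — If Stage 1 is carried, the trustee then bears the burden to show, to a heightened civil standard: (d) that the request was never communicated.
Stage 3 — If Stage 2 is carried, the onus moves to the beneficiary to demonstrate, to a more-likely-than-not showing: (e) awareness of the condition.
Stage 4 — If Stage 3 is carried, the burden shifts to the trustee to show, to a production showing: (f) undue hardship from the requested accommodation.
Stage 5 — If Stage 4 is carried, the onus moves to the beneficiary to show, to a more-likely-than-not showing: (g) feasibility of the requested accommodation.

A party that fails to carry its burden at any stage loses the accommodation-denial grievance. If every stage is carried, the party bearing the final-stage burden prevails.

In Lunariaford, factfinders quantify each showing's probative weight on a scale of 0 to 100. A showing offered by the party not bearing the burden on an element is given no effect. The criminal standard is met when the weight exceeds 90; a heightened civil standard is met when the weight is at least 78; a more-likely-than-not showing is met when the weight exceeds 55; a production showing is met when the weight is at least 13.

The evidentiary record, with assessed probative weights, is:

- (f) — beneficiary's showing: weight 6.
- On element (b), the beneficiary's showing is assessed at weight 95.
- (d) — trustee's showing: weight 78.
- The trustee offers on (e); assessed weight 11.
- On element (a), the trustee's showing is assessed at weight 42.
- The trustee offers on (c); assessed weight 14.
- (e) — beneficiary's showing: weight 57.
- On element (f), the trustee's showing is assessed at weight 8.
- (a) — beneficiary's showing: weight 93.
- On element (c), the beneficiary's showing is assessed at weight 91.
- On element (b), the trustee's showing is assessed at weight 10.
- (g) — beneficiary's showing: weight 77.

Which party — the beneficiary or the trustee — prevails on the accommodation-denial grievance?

beneficiary

At Stage 1 the beneficiary must meet the criminal standard (weight exceeds 90): on (a) the weight is 93 (the trustee's 42 is given no effect), > 90, so (a) meets the standard; on (b) the weight is 95 (the trustee's 10 is given no effect), which does exceed 90, so (b) meets the standard; on (c) the weight is 91 (the trustee's 14 is given no effect), > 90, so (c) meets the standard.
  Stage 1 carried; the burden shifts to the trustee.
At Stage 2 the trustee must meet a heightened civil standard (weight is at least 78): on (d) the weight is 78, ≥ 78, so (d) meets the standard.
  Stage 2 carried; the burden shifts to the beneficiary.
At Stage 3 the beneficiary must meet a more-likely-than-not showing (weight exceeds 55): on (e) the weight is 57 (the trustee's 11 is given no effect), which does exceed 55, so (e) meets the standard.
  Stage 3 is satisfied; the onus moves to the trustee.
At Stage 4 the trustee must meet a production showing (weight is at least 13): on (f) the weight is 8 (the beneficiary's 6 is given no effect), < 13, so (f) does not meet the standard.
  The trustee does not carry Stage 4.
So the beneficiary prevails.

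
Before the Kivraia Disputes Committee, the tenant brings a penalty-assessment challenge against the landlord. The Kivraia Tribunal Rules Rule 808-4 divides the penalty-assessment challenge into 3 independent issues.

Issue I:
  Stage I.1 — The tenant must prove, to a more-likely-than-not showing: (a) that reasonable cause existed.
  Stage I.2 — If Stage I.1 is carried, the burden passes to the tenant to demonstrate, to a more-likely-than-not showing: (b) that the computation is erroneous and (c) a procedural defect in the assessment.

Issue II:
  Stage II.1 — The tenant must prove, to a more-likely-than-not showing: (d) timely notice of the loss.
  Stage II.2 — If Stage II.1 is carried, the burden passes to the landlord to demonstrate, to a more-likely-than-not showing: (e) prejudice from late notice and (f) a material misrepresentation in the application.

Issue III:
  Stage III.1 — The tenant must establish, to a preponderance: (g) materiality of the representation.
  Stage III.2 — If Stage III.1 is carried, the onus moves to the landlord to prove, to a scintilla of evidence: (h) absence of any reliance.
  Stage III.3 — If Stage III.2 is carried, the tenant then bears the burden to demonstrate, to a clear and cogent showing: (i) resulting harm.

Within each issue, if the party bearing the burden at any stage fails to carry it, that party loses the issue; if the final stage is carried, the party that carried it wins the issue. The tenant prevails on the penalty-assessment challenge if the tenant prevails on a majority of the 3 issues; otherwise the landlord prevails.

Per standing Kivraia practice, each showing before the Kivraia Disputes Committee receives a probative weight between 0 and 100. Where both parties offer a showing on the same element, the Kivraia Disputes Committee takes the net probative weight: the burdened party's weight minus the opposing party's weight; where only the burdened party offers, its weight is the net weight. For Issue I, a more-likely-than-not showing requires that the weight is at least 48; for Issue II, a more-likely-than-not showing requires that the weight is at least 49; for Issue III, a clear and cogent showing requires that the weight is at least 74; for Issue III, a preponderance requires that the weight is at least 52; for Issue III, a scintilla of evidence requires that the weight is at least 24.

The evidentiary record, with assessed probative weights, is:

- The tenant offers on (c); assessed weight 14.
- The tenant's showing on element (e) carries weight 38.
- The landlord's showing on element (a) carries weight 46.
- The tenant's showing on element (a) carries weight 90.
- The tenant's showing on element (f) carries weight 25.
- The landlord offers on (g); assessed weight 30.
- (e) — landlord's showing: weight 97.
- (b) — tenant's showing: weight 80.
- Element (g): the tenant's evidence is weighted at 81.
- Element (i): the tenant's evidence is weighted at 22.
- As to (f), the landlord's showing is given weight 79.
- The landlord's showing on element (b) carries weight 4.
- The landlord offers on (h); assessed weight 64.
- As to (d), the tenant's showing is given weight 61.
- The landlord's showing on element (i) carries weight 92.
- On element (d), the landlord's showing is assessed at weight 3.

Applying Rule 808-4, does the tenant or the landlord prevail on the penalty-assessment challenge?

landlord

— Issue I —
Stage I.1 — burden on tenant; standard: a more-likely-than-not showing (weight is at least 48).
    (a): 90 − 46 = 44 < 48 [not met]
  Not every element is met, so the tenant fails to carry Stage I.1.
The landlord prevails on this issue.
— Issue II —
At Stage II.1 the tenant must meet a more-likely-than-not showing (weight is at least 49): on (d) the weight is 61 less the opposing 3 gives net 58, ≥ 49, so (d) meets the standard.
  Stage II.1 is satisfied; the onus moves to the landlord.
At Stage II.2 the landlord must meet a more-likely-than-not showing (weight is at least 49): on (e) the weight is 97 less the opposing 38 gives net 59, ≥ 49, so (e) meets the standard; on (f) the weight is 79 less the opposing 25 gives net 54, ≥ 49, so (f) meets the standard.
  All elements met at the final stage.
All stages carried — the landlord prevails on this issue.
— Issue III —
Stage III.1 — burden on tenant; standard: a preponderance (weight is at least 52).
    (g): 81 − 30 = 51 < 52 [not met]
  The tenant does not carry Stage III.1.
So the landlord prevails on this issue.
Per-issue: Issue I → landlord; Issue II → landlord; Issue III → landlord. The tenant must prevail on a majority of issues; overall, the landlord prevails.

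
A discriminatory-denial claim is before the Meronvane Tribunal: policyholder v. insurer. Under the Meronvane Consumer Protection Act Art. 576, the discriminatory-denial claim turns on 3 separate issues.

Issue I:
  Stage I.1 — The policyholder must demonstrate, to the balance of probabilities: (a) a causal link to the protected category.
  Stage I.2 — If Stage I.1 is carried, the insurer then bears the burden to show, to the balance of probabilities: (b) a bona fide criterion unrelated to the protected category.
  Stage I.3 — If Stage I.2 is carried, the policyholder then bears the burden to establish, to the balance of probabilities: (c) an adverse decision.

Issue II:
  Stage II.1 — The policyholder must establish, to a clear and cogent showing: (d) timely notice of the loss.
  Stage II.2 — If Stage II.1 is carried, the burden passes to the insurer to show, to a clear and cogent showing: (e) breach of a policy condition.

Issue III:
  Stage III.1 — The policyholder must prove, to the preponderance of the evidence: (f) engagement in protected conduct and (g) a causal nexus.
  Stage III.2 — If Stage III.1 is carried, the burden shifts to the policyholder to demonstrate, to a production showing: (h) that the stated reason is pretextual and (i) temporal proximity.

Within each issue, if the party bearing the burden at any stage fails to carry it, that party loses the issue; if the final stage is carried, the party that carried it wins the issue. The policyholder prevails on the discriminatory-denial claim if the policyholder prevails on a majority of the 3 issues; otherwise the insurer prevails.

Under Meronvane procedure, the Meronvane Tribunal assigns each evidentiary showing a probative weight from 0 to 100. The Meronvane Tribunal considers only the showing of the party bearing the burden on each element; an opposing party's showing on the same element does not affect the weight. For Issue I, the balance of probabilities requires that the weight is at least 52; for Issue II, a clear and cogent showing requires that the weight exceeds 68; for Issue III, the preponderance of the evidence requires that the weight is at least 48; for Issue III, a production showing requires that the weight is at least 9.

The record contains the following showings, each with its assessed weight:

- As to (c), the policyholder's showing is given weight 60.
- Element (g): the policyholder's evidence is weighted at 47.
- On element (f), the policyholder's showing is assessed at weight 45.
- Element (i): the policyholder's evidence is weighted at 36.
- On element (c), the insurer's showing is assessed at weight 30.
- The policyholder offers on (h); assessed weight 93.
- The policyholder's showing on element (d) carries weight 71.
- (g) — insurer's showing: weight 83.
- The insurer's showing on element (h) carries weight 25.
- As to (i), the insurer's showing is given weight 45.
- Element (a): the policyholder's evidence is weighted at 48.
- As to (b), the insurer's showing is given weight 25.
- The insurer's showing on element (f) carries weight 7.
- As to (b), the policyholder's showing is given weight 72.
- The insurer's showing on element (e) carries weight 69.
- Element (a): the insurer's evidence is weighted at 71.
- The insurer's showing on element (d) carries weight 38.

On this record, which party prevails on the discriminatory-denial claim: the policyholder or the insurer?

insurer

— Issue I —
At Stage I.1 the policyholder must meet the balance of probabilities (weight is at least 52): on (a) the weight is 48 (the insurer's 71 is given no effect), < 52, so (a) does not meet the standard.
  The policyholder does not carry Stage I.1.
The insurer prevails on this issue.
— Issue II —
Stage II.1 — burden on policyholder; standard: a clear and cogent showing (weight exceeds 68).
    (d): 71 (insurer's 38 disregarded) > 68 [met]
  Stage II.1 is satisfied; the onus moves to the insurer.
Stage II.2 — burden on insurer; standard: a clear and cogent showing (weight exceeds 68).
    (e): 69 > 68 [met]
  The insurer carries the last stage.
All stages carried — the insurer prevails on this issue.
— Issue III —
Stage III.1 (policyholder, the preponderance of the evidence, weight is at least 48): (f) 45 (insurer's 7 disregarded) < 48 — fails; (g) 47 (insurer's 83 disregarded) < 48 — fails.
  Not every element is met, so the policyholder fails to carry Stage III.1.
The insurer prevails on this issue.
Per-issue: Issue I → insurer; Issue II → insurer; Issue III → insurer. The policyholder must prevail on a majority of issues; overall, the insurer prevails.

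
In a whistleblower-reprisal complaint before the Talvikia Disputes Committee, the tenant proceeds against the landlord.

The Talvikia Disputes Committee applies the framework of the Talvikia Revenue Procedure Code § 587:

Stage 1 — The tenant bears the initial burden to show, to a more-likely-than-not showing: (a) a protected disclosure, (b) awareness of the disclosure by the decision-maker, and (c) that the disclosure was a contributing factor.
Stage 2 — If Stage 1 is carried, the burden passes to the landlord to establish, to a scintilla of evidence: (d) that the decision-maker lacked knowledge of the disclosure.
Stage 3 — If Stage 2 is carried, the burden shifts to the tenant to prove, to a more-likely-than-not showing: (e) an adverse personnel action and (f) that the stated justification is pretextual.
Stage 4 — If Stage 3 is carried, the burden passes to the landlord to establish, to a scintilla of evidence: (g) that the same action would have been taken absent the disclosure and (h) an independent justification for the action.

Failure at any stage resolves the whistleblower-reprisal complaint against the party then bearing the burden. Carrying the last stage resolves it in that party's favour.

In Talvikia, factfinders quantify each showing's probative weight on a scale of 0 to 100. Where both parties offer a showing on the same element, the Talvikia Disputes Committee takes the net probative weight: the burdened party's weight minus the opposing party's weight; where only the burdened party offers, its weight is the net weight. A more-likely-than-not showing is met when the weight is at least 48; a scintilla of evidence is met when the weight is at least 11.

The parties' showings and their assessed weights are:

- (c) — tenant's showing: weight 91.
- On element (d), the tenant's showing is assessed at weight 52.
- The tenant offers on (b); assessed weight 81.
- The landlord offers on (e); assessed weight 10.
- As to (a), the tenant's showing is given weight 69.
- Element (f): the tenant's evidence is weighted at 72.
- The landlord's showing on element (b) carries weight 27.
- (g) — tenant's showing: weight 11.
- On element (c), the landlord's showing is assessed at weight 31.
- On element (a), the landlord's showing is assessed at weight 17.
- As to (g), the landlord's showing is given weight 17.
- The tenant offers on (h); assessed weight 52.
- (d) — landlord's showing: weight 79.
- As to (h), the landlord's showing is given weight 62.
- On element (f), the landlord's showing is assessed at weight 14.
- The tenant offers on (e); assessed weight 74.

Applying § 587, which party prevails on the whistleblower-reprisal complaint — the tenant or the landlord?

tenant

Stage 1 — burden on tenant; standard: a more-likely-than-not showing (weight is at least 48).
    (a): 69 − 17 = 52 ≥ 48 [met]
    (b): 81 − 27 = 54 ≥ 48 [met]
    (c): 91 − 31 = 60 ≥ 48 [met]
  Stage 1 carried; the burden shifts to the landlord.
Stage 2 — burden on landlord; standard: a scintilla of evidence (weight is at least 11).
    (d): 79 − 52 = 27 ≥ 11 [met]
  Stage 2 is satisfied; the onus moves to the tenant.
Stage 3 — burden on tenant; standard: a more-likely-than-not showing (weight is at least 48).
    (e): 74 − 10 = 64 ≥ 48 [met]
    (f): 72 − 14 = 58 ≥ 48 [met]
  All elements met. The burden passes to the landlord.
Stage 4 — burden on landlord; standard: a scintilla of evidence (weight is at least 11).
    (g): 17 − 11 = 6 < 11 [not met]
    (h): 62 − 52 = 10 < 11 [not met]
  Stage 4 not carried; the landlord fails its burden.
The analysis ends at Stage 4; the tenant prevails.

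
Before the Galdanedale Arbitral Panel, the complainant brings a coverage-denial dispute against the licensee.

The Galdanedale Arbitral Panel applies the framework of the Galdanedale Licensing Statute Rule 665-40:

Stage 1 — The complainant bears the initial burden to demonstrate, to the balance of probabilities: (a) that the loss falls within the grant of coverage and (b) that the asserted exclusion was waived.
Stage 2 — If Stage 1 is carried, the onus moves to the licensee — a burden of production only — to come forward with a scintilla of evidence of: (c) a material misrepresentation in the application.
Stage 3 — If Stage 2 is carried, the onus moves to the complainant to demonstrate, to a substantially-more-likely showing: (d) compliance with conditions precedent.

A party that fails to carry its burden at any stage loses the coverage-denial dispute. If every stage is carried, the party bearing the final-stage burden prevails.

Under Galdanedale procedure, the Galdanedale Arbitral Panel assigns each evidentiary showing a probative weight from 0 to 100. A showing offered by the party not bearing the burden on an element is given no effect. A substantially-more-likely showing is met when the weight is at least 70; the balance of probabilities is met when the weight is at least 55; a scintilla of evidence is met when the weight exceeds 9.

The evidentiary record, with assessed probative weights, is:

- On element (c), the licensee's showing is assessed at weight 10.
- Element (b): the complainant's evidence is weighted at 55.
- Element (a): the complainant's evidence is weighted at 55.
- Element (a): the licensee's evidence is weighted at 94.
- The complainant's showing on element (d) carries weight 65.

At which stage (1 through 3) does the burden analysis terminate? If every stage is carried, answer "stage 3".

At Stage 1 the complainant must meet the balance of probabilities (weight is at least 55): on (a) the weight is 55 (the licensee's 94 is given no effect), ≥ 55, so (a) meets the standard; on (b) the weight is 55, ≥ 55, so (b) meets the standard.
  All elements met. The burden passes to the licensee.
At Stage 2 the licensee must meet a scintilla of evidence (weight exceeds 9): on (c) the weight is 10, > 9, so (c) meets the standard.
  Stage 2 is satisfied; the onus moves to the complainant.
At Stage 3 the complainant must meet a substantially-more-likely showing (weight is at least 70): on (d) the weight is 65, < 70, so (d) does not meet the standard.
  The complainant does not carry Stage 3.
The analysis ends at Stage 3; the licensee prevails.

stage 3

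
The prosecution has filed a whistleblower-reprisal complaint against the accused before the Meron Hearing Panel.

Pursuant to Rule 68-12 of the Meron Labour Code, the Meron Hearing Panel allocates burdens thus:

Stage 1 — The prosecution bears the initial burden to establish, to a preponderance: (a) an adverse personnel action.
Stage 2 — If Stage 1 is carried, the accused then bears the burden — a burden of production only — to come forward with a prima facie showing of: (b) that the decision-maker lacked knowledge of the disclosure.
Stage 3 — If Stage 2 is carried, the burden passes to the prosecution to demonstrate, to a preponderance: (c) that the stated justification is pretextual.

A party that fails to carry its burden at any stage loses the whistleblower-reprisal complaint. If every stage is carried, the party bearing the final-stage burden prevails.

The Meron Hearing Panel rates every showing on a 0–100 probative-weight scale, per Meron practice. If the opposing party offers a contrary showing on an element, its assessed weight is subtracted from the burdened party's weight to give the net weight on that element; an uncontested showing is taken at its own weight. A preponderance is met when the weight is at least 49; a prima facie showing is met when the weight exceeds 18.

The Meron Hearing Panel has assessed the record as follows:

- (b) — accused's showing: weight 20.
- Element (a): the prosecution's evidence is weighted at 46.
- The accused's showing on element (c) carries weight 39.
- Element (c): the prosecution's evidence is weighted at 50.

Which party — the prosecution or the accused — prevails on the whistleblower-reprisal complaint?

accused

At Stage 1 the prosecution must meet a preponderance (weight is at least 49): on (a) the weight is 46, < 49, so (a) does not meet the standard.
  Not every element is met, so the prosecution fails to carry Stage 1.
The accused prevails.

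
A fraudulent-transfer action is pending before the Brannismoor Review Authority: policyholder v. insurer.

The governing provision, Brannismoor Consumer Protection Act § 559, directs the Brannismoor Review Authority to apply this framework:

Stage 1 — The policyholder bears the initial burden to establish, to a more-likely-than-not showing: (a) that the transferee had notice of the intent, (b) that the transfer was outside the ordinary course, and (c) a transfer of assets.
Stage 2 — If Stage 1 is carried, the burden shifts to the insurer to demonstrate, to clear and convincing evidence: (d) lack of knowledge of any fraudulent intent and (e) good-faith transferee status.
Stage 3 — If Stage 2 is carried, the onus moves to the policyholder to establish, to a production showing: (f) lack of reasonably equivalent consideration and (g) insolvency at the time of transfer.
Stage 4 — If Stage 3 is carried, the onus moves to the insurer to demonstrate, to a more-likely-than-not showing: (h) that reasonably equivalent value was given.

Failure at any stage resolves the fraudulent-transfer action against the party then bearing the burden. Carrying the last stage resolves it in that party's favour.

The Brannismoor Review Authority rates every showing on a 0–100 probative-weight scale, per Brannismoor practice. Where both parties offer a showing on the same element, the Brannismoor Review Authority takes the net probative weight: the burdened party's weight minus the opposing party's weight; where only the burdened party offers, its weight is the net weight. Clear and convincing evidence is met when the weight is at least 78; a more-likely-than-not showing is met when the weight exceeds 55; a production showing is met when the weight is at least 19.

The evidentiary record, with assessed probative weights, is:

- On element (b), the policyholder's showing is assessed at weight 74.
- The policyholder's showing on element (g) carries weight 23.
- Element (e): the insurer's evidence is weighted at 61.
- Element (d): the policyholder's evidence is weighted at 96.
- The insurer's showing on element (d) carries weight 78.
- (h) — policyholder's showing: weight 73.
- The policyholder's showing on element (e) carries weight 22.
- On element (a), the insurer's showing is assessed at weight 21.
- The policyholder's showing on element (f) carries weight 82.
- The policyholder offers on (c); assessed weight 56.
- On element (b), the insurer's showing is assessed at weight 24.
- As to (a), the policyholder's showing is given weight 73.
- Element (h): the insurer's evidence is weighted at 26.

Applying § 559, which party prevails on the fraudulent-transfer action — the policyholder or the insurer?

At Stage 1 the policyholder must meet a more-likely-than-not showing (weight exceeds 55): on (a) the weight is 73 less the opposing 21 gives net 52, ≤ 55, so (a) does not meet the standard; on (b) the weight is 74 less the opposing 24 gives net 50, which does not exceed 55, so (b) does not meet the standard; on (c) the weight is 56, which does exceed 55, so (c) meets the standard.
  The policyholder does not carry Stage 1.
The insurer prevails.

insurer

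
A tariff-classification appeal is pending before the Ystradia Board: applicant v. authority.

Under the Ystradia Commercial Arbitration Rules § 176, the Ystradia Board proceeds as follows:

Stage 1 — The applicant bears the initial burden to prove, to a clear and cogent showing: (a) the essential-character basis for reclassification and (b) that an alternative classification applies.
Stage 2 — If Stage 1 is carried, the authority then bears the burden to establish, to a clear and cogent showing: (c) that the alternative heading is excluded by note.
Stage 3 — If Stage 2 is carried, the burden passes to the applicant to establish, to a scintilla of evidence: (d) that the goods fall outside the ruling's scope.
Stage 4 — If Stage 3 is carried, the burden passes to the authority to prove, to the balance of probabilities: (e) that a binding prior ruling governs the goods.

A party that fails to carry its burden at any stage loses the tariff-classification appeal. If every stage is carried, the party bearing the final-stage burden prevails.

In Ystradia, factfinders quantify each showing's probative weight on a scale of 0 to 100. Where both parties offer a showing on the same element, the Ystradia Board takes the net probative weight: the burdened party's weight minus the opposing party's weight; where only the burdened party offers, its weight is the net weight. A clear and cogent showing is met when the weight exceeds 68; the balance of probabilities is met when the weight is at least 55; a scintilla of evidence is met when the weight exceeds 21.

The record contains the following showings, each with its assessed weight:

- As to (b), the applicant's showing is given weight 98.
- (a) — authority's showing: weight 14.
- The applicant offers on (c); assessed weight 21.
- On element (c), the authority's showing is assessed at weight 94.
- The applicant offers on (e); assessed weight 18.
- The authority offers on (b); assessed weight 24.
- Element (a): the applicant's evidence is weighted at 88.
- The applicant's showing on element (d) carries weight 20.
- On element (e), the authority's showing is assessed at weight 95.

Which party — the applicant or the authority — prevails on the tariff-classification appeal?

authority

Stage 1 — burden on applicant; standard: a clear and cogent showing (weight exceeds 68).
    (a): 88 − 14 = 74 > 68 [met]
    (b): 98 − 24 = 74 > 68 [met]
  Stage 1 carried; the burden shifts to the authority.
Stage 2 — burden on authority; standard: a clear and cogent showing (weight exceeds 68).
    (c): 94 − 21 = 73 > 68 [met]
  Stage 2 carried; the burden shifts to the applicant.
Stage 3 — burden on applicant; standard: a scintilla of evidence (weight exceeds 21).
    (d): 20 ≤ 21 [not met]
  Stage 3 not carried; the applicant fails its burden.
So the authority prevails.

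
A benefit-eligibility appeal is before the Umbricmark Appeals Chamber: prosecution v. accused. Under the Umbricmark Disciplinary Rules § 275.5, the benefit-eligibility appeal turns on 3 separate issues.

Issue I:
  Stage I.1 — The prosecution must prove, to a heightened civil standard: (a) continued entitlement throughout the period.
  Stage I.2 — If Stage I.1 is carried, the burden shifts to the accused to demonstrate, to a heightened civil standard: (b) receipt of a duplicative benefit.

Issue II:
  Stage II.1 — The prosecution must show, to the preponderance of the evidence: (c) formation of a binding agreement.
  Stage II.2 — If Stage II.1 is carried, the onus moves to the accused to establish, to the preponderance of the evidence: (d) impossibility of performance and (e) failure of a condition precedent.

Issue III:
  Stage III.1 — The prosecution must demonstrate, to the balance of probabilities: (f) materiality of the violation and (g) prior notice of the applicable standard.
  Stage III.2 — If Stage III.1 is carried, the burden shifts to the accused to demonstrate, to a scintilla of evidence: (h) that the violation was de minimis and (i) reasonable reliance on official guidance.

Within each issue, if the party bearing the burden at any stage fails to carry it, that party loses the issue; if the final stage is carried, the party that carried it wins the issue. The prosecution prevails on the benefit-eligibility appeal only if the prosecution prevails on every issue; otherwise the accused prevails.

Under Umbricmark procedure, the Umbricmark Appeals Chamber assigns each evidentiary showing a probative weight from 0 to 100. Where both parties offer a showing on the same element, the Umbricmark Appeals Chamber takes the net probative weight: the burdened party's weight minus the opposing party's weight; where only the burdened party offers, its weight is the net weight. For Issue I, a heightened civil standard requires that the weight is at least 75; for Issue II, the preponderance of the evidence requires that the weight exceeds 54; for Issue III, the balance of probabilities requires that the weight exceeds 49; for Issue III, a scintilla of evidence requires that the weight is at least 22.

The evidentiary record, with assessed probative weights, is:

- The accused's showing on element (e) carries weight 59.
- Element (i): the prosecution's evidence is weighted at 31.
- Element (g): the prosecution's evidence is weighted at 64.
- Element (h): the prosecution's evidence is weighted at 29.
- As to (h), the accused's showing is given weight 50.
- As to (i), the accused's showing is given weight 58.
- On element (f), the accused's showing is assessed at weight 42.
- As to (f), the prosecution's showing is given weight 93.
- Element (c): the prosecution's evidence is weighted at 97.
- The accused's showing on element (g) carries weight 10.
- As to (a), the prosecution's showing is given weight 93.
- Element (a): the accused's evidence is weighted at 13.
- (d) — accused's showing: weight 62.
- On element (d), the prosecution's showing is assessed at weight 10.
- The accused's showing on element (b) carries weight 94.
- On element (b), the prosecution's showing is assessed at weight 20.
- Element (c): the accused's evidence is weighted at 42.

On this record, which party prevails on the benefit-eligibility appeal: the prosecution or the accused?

prosecution

— Issue I —
Stage I.1 (prosecution, a heightened civil standard, weight is at least 75): (a) net 93−13=80 ≥ 75 — meets.
  All elements met. The burden passes to the accused.
Stage I.2 (accused, a heightened civil standard, weight is at least 75): (b) net 94−20=74 < 75 — fails.
  Not every element is met, so the accused fails to carry Stage I.2.
The analysis ends at Stage I.2; the prosecution prevails on this issue.
— Issue II —
Stage II.1 — burden on prosecution; standard: the preponderance of the evidence (weight exceeds 54).
    (c): 97 − 42 = 55 > 54 [met]
  Stage II.1 is satisfied; the onus moves to the accused.
Stage II.2 — burden on accused; standard: the preponderance of the evidence (weight exceeds 54).
    (d): 62 − 10 = 52 ≤ 54 [not met]
    (e): 59 > 54 [met]
  The accused does not carry Stage II.2.
So the prosecution prevails on this issue.
— Issue III —
Stage III.1 — burden on prosecution; standard: the balance of probabilities (weight exceeds 49).
    (f): 93 − 42 = 51 > 49 [met]
    (g): 64 − 10 = 54 > 49 [met]
  Stage III.1 carried; the burden shifts to the accused.
Stage III.2 — burden on accused; standard: a scintilla of evidence (weight is at least 22).
    (h): 50 − 29 = 21 < 22 [not met]
    (i): 58 − 31 = 27 ≥ 22 [met]
  Stage III.2 not carried; the accused fails its burden.
The analysis ends at Stage III.2; the prosecution prevails on this issue.
Per-issue: Issue I → prosecution; Issue II → prosecution; Issue III → prosecution. The prosecution must prevail on every issue; overall, the prosecution prevails.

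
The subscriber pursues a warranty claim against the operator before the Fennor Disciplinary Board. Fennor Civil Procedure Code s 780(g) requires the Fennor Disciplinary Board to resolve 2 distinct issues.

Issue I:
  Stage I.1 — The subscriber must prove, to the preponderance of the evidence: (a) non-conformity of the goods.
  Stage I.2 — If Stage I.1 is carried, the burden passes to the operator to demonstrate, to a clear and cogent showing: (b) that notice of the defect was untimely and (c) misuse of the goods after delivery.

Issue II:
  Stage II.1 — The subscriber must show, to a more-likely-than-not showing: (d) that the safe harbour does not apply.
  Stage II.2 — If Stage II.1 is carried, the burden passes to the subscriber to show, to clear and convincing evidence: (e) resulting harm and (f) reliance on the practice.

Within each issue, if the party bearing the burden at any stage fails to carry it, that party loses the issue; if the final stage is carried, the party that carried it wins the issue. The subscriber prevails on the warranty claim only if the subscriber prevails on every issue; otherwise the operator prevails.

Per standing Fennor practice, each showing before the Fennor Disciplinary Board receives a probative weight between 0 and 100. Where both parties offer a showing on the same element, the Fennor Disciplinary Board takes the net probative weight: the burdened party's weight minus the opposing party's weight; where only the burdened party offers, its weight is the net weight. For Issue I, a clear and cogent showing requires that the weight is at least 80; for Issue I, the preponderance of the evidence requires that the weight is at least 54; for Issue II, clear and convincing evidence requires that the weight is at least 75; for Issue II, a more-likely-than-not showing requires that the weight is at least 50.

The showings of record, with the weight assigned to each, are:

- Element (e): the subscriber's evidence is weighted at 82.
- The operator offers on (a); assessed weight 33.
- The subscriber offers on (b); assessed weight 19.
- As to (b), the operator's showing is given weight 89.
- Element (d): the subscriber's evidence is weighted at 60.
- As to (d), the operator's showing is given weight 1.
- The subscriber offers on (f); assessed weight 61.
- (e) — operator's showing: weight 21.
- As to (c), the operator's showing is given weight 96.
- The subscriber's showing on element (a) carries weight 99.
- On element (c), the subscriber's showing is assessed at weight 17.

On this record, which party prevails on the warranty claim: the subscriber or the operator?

operator

— Issue I —
At Stage I.1 the subscriber must meet the preponderance of the evidence (weight is at least 54): on (a) the weight is 99 less the opposing 33 gives net 66, ≥ 54, so (a) meets the standard.
  All elements met. The burden passes to the operator.
At Stage I.2 the operator must meet a clear and cogent showing (weight is at least 80): on (b) the weight is 89 less the opposing 19 gives net 70, which does not reach 80, so (b) does not meet the standard; on (c) the weight is 96 less the opposing 17 gives net 79, < 80, so (c) does not meet the standard.
  The operator does not carry Stage I.2.
The analysis ends at Stage I.2; the subscriber prevails on this issue.
— Issue II —
Stage II.1 (subscriber, a more-likely-than-not showing, weight is at least 50): (d) net 60−1=59 ≥ 50 — meets.
  Stage II.1 carried; the burden remains with the subscriber.
Stage II.2 (subscriber, clear and convincing evidence, weight is at least 75): (e) net 82−21=61 < 75 — fails; (f) 61 < 75 — fails.
  The subscriber does not carry Stage II.2.
The analysis ends at Stage II.2; the operator prevails on this issue.
Per-issue: Issue I → subscriber; Issue II → operator. The subscriber must prevail on every issue; overall, the operator prevails.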